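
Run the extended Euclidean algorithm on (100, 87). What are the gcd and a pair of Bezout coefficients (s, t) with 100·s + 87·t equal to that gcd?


Euclidean algorithm on (100, 87) — divide until remainder is 0:
  100 = 1 · 87 + 13
  87 = 6 · 13 + 9
  13 = 1 · 9 + 4
  9 = 2 · 4 + 1
  4 = 4 · 1 + 0
gcd(100, 87) = 1.
Track Bezout coefficients alongside the remainders: start with r₀ = 100 = a·1 + b·0 (s = 1, t = 0) and r₁ = 87 = a·0 + b·1 (s = 0, t = 1); each new remainder r_{k+1} = r_{k-1} − q_k·r_k inherits s_{k+1} = s_{k-1} − q_k·s_k, t_{k+1} = t_{k-1} − q_k·t_k, so r_k = a·s_k + b·t_k at every step:
  q = 1: r = 13, s = 1 − 1·0 = 1, t = 0 − 1·1 = -1  (check: 100·1 + 87·(-1) = 13)
  q = 6: r = 9, s = 0 − 6·1 = -6, t = 1 − 6·(-1) = 7  (check: 100·(-6) + 87·7 = 9)
  q = 1: r = 4, s = 1 − 1·(-6) = 7, t = -1 − 1·7 = -8  (check: 100·7 + 87·(-8) = 4)
  q = 2: r = 1, s = -6 − 2·7 = -20, t = 7 − 2·(-8) = 23  (check: 100·(-20) + 87·23 = 1)
The row with r = 1 (the gcd) gives the Bezout coefficients s = -20, t = 23.
Result: 100 · (-20) + 87 · (23) = 1.

gcd(100, 87) = 1; s = -20, t = 23 (check: 100·(-20) + 87·23 = 1).


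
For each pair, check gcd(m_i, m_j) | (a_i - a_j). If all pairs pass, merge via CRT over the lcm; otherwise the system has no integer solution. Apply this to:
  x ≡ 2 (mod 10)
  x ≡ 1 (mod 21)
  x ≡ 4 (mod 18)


Moduli 10, 21, 18 are not pairwise coprime, so CRT works modulo lcm(m_i) when all pairwise compatibility conditions hold.
Pairwise compatibility: gcd(m_i, m_j) must divide a_i - a_j for every pair.
Merge one congruence at a time:
  Start: x ≡ 2 (mod 10).
  Combine with x ≡ 1 (mod 21): gcd(10, 21) = 1; 1 - 2 = -1, which IS divisible by 1, so compatible.
    Write x = 2 + 10·t and substitute into x ≡ 1 (mod 21): 10·t ≡ 1 − 2 = -1 (mod 21).
    Reduce coefficients mod 21: 10·t ≡ 20 (mod 21).
    The inverse of 10 mod 21 is 19 (since 10·19 = 190 = 9·21 + 1), so t ≡ 19·20 = 380 ≡ 2 (mod 21).
    Then x = 2 + 10·2 = 22, valid modulo lcm(10, 21) = 210: x ≡ 22 (mod 210).
  Combine with x ≡ 4 (mod 18): gcd(210, 18) = 6; 4 - 22 = -18, which IS divisible by 6, so compatible.
    Write x = 22 + 210·t and substitute into x ≡ 4 (mod 18): 210·t ≡ 4 − 22 = -18 (mod 18).
    Divide the congruence (and modulus) by g = 6: 35·t ≡ -3 (mod 3).
    Reduce coefficients mod 3: 2·t ≡ 0 (mod 3).
    The inverse of 2 mod 3 is 2 (since 2·2 = 4 = 1·3 + 1), so t ≡ 2·0 = 0 ≡ 0 (mod 3).
    Then x = 22 + 210·0 = 22, valid modulo lcm(210, 18) = 630: x ≡ 22 (mod 630).
Verify: 22 mod 10 = 2, 22 mod 21 = 1, 22 mod 18 = 4.

x ≡ 22 (mod 630).


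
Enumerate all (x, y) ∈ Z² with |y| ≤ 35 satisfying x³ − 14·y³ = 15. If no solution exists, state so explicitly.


The equation is x³ - 14y³ = 15. For fixed y, x³ = 14·y³ + 15, so a solution requires the RHS to be a perfect cube.
Strategy: iterate y from -35 to 35, compute RHS = 14·y³ + 15, and check whether it is a (positive or negative) perfect cube.
Check small values of y:
  y = 0: RHS = 15 is not a perfect cube.
  y = 1: RHS = 29 is not a perfect cube.
  y = -1: RHS = 1 = (1)³ ⇒ x = 1 works.
  y = 2: RHS = 127 is not a perfect cube.
  y = -2: RHS = -97 is not a perfect cube.
  y = 3: RHS = 393 is not a perfect cube.
  y = -3: RHS = -363 is not a perfect cube.
Continuing the search up to |y| = 35 finds no further solutions beyond those listed.
Collected solutions: (1, -1).

Solutions (with |y| ≤ 35): (1, -1).


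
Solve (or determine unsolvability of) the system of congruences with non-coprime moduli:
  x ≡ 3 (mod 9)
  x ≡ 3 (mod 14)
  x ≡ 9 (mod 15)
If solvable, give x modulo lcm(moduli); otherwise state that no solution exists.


Moduli 9, 14, 15 are not pairwise coprime, so CRT works modulo lcm(m_i) when all pairwise compatibility conditions hold.
Pairwise compatibility: gcd(m_i, m_j) must divide a_i - a_j for every pair.
Merge one congruence at a time:
  Start: x ≡ 3 (mod 9).
  Combine with x ≡ 3 (mod 14): gcd(9, 14) = 1; 3 - 3 = 0, which IS divisible by 1, so compatible.
    Write x = 3 + 9·t and substitute into x ≡ 3 (mod 14): 9·t ≡ 3 − 3 = 0 (mod 14).
    The inverse of 9 mod 14 is 11 (since 9·11 = 99 = 7·14 + 1), so t ≡ 11·0 = 0 ≡ 0 (mod 14).
    Then x = 3 + 9·0 = 3, valid modulo lcm(9, 14) = 126: x ≡ 3 (mod 126).
  Combine with x ≡ 9 (mod 15): gcd(126, 15) = 3; 9 - 3 = 6, which IS divisible by 3, so compatible.
    Write x = 3 + 126·t and substitute into x ≡ 9 (mod 15): 126·t ≡ 9 − 3 = 6 (mod 15).
    Divide the congruence (and modulus) by g = 3: 42·t ≡ 2 (mod 5).
    Reduce coefficients mod 5: 2·t ≡ 2 (mod 5).
    The inverse of 2 mod 5 is 3 (since 2·3 = 6 = 1·5 + 1), so t ≡ 3·2 = 6 ≡ 1 (mod 5).
    Then x = 3 + 126·1 = 129, valid modulo lcm(126, 15) = 630: x ≡ 129 (mod 630).
Verify: 129 mod 9 = 3, 129 mod 14 = 3, 129 mod 15 = 9.

x ≡ 129 (mod 630).


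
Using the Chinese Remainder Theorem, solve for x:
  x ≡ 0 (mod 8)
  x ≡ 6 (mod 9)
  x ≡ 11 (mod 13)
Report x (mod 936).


Moduli 8, 9, 13 are pairwise coprime; by CRT there is a unique solution modulo M = 8 · 9 · 13 = 936.
Solve pairwise, accumulating the modulus:
  Start with x ≡ 0 (mod 8).
  Combine with x ≡ 6 (mod 9): since gcd(8, 9) = 1, we get a unique residue mod 72.
    Write x = 0 + 8·t and substitute into x ≡ 6 (mod 9): 8·t ≡ 6 − 0 = 6 (mod 9).
    The inverse of 8 mod 9 is 8 (since 8·8 = 64 = 7·9 + 1), so t ≡ 8·6 = 48 ≡ 3 (mod 9).
    Then x = 0 + 8·3 = 24, valid modulo lcm(8, 9) = 72: x ≡ 24 (mod 72).
  Combine with x ≡ 11 (mod 13): since gcd(72, 13) = 1, we get a unique residue mod 936.
    Write x = 24 + 72·t and substitute into x ≡ 11 (mod 13): 72·t ≡ 11 − 24 = -13 (mod 13).
    Reduce coefficients mod 13: 7·t ≡ 0 (mod 13).
    The inverse of 7 mod 13 is 2 (since 7·2 = 14 = 1·13 + 1), so t ≡ 2·0 = 0 ≡ 0 (mod 13).
    Then x = 24 + 72·0 = 24, valid modulo lcm(72, 13) = 936: x ≡ 24 (mod 936).
Verify: 24 mod 8 = 0 ✓, 24 mod 9 = 6 ✓, 24 mod 13 = 11 ✓.

x ≡ 24 (mod 936).


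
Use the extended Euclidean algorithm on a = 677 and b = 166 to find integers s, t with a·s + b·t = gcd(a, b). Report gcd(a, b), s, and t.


Euclidean algorithm on (677, 166) — divide until remainder is 0:
  677 = 4 · 166 + 13
  166 = 12 · 13 + 10
  13 = 1 · 10 + 3
  10 = 3 · 3 + 1
  3 = 3 · 1 + 0
gcd(677, 166) = 1.
Track Bezout coefficients alongside the remainders: start with r₀ = 677 = a·1 + b·0 (s = 1, t = 0) and r₁ = 166 = a·0 + b·1 (s = 0, t = 1); each new remainder r_{k+1} = r_{k-1} − q_k·r_k inherits s_{k+1} = s_{k-1} − q_k·s_k, t_{k+1} = t_{k-1} − q_k·t_k, so r_k = a·s_k + b·t_k at every step:
  q = 4: r = 13, s = 1 − 4·0 = 1, t = 0 − 4·1 = -4  (check: 677·1 + 166·(-4) = 13)
  q = 12: r = 10, s = 0 − 12·1 = -12, t = 1 − 12·(-4) = 49  (check: 677·(-12) + 166·49 = 10)
  q = 1: r = 3, s = 1 − 1·(-12) = 13, t = -4 − 1·49 = -53  (check: 677·13 + 166·(-53) = 3)
  q = 3: r = 1, s = -12 − 3·13 = -51, t = 49 − 3·(-53) = 208  (check: 677·(-51) + 166·208 = 1)
The row with r = 1 (the gcd) gives the Bezout coefficients s = -51, t = 208.
Result: 677 · (-51) + 166 · (208) = 1.

gcd(677, 166) = 1; s = -51, t = 208 (check: 677·(-51) + 166·208 = 1).


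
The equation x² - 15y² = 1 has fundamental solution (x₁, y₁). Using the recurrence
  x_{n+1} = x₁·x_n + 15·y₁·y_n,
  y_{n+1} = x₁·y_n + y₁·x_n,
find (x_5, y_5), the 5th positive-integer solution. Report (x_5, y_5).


Step 1: Find the fundamental solution (x₁, y₁) of x² - 15y² = 1.
  Expand √15 as a continued fraction. a₀ = ⌊√15⌋ = 3; iterate m_{k+1} = d_k·a_k − m_k, d_{k+1} = (15 − m_{k+1}²)/d_k, a_{k+1} = ⌊(a₀ + m_{k+1})/d_{k+1}⌋ (starting m₀ = 0, d₀ = 1), with convergents p_k = a_k·p_{k-1} + p_{k-2}, q_k = a_k·q_{k-1} + q_{k-2} (p₋₁ = 1, q₋₁ = 0):
  k = 0: a₀ = 3; p₀/q₀ = 3/1; p₀² − 15·q₀² = 9 − 15 = -6.
  k = 1: m = 3, d = 6, a = ⌊(3 + 3)/6⌋ = 1; p/q = (1·3 + 1)/(1·1 + 0) = 4/1; p² − 15·q² = 16 − 15 = 1.
  The first convergent with p² − 15·q² = 1 gives the fundamental solution (x₁, y₁) = (4, 1).
Step 2: Apply the recurrence (x_{n+1}, y_{n+1}) = (x₁x_n + 15y₁y_n, x₁y_n + y₁x_n) repeatedly.
  From (x_1, y_1) = (4, 1): x_2 = 4·4 + 15·1·1 = 31; y_2 = 4·1 + 1·4 = 8.
  From (x_2, y_2) = (31, 8): x_3 = 4·31 + 15·1·8 = 244; y_3 = 4·8 + 1·31 = 63.
  From (x_3, y_3) = (244, 63): x_4 = 4·244 + 15·1·63 = 1921; y_4 = 4·63 + 1·244 = 496.
  From (x_4, y_4) = (1921, 496): x_5 = 4·1921 + 15·1·496 = 15124; y_5 = 4·496 + 1·1921 = 3905.
Step 3: Verify x_5² - 15·y_5² = 228735376 - 228735375 = 1 (should be 1). ✓

(x_1, y_1) = (4, 1); (x_5, y_5) = (15124, 3905).


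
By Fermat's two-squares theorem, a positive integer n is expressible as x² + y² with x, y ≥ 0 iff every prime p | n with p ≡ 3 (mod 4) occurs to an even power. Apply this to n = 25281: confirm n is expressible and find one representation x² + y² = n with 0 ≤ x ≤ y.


Step 1: Factor n = 25281 = 3^2 · 53^2.
Step 2: Check the mod-4 condition on each prime factor: 3 ≡ 3 (mod 4), exponent 2 (must be even); 53 ≡ 1 (mod 4), exponent 2.
All primes ≡ 3 (mod 4) appear to even exponent (or don't appear), so by the two-squares theorem n IS expressible as a sum of two squares.
Step 3: Build a representation. Group n = k² · m with k = 3 and m = 53 · 53 = 2809 (a product of primes ≡ 1 (mod 4)); a representation of m scales to one of n via (k·x)² + (k·y)² = k²(x² + y²). Each prime p ≡ 1 (mod 4) is itself a sum of two squares; find a² by testing p − a² for a perfect square:
  53: 53 − 1² = 52, 53 − 2² = 49 = 7² ⇒ 53 = 2² + 7².
  Combine using the Brahmagupta–Fibonacci identity (a² + b²)(c² + d²) = (ac − bd)² + (ad + bc)² = (ac + bd)² + (ad − bc)²:
  53 · 53 = 2809: from (2² + 7²)(2² + 7²), take (2·2 − 7·7, 2·7 + 7·2) = (4 − 49, 14 + 14) = (-45, 28); dropping signs (only squares matter) gives (45, 28); check 45² + 28² = 2025 + 784 = 2809 ✓.
  Scale by k = 3: (3·45, 3·28) = (135, 84).
Step 4: Order so x ≤ y and verify: 84² + 135² = 7056 + 18225 = 25281 = n. ✓

n = 25281 = 84² + 135² (one valid representation with x ≤ y).


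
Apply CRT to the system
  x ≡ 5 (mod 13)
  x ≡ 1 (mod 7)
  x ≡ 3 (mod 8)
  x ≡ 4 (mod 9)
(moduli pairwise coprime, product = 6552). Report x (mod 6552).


Product of moduli M = 13 · 7 · 8 · 9 = 6552.
Merge one congruence at a time:
  Start: x ≡ 5 (mod 13).
  Combine with x ≡ 1 (mod 7); new modulus lcm = 91.
    Write x = 5 + 13·t and substitute into x ≡ 1 (mod 7): 13·t ≡ 1 − 5 = -4 (mod 7).
    Reduce coefficients mod 7: 6·t ≡ 3 (mod 7).
    The inverse of 6 mod 7 is 6 (since 6·6 = 36 = 5·7 + 1), so t ≡ 6·3 = 18 ≡ 4 (mod 7).
    Then x = 5 + 13·4 = 57, valid modulo lcm(13, 7) = 91: x ≡ 57 (mod 91).
  Combine with x ≡ 3 (mod 8); new modulus lcm = 728.
    Write x = 57 + 91·t and substitute into x ≡ 3 (mod 8): 91·t ≡ 3 − 57 = -54 (mod 8).
    Reduce coefficients mod 8: 3·t ≡ 2 (mod 8).
    The inverse of 3 mod 8 is 3 (since 3·3 = 9 = 1·8 + 1), so t ≡ 3·2 = 6 ≡ 6 (mod 8).
    Then x = 57 + 91·6 = 603, valid modulo lcm(91, 8) = 728: x ≡ 603 (mod 728).
  Combine with x ≡ 4 (mod 9); new modulus lcm = 6552.
    Write x = 603 + 728·t and substitute into x ≡ 4 (mod 9): 728·t ≡ 4 − 603 = -599 (mod 9).
    Reduce coefficients mod 9: 8·t ≡ 4 (mod 9).
    The inverse of 8 mod 9 is 8 (since 8·8 = 64 = 7·9 + 1), so t ≡ 8·4 = 32 ≡ 5 (mod 9).
    Then x = 603 + 728·5 = 4243, valid modulo lcm(728, 9) = 6552: x ≡ 4243 (mod 6552).
Verify against each original: 4243 mod 13 = 5, 4243 mod 7 = 1, 4243 mod 8 = 3, 4243 mod 9 = 4.

x ≡ 4243 (mod 6552).


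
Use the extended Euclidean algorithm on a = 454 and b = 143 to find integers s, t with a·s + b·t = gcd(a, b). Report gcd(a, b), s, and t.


Euclidean algorithm on (454, 143) — divide until remainder is 0:
  454 = 3 · 143 + 25
  143 = 5 · 25 + 18
  25 = 1 · 18 + 7
  18 = 2 · 7 + 4
  7 = 1 · 4 + 3
  4 = 1 · 3 + 1
  3 = 3 · 1 + 0
gcd(454, 143) = 1.
Track Bezout coefficients alongside the remainders: start with r₀ = 454 = a·1 + b·0 (s = 1, t = 0) and r₁ = 143 = a·0 + b·1 (s = 0, t = 1); each new remainder r_{k+1} = r_{k-1} − q_k·r_k inherits s_{k+1} = s_{k-1} − q_k·s_k, t_{k+1} = t_{k-1} − q_k·t_k, so r_k = a·s_k + b·t_k at every step:
  q = 3: r = 25, s = 1 − 3·0 = 1, t = 0 − 3·1 = -3  (check: 454·1 + 143·(-3) = 25)
  q = 5: r = 18, s = 0 − 5·1 = -5, t = 1 − 5·(-3) = 16  (check: 454·(-5) + 143·16 = 18)
  q = 1: r = 7, s = 1 − 1·(-5) = 6, t = -3 − 1·16 = -19  (check: 454·6 + 143·(-19) = 7)
  q = 2: r = 4, s = -5 − 2·6 = -17, t = 16 − 2·(-19) = 54  (check: 454·(-17) + 143·54 = 4)
  q = 1: r = 3, s = 6 − 1·(-17) = 23, t = -19 − 1·54 = -73  (check: 454·23 + 143·(-73) = 3)
  q = 1: r = 1, s = -17 − 1·23 = -40, t = 54 − 1·(-73) = 127  (check: 454·(-40) + 143·127 = 1)
The row with r = 1 (the gcd) gives the Bezout coefficients s = -40, t = 127.
Result: 454 · (-40) + 143 · (127) = 1.

gcd(454, 143) = 1; s = -40, t = 127 (check: 454·(-40) + 143·127 = 1).


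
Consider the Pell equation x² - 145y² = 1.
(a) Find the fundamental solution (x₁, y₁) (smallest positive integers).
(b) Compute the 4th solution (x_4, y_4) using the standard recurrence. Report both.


Step 1: Find the fundamental solution (x₁, y₁) of x² - 145y² = 1.
  Expand √145 as a continued fraction. a₀ = ⌊√145⌋ = 12; iterate m_{k+1} = d_k·a_k − m_k, d_{k+1} = (145 − m_{k+1}²)/d_k, a_{k+1} = ⌊(a₀ + m_{k+1})/d_{k+1}⌋ (starting m₀ = 0, d₀ = 1), with convergents p_k = a_k·p_{k-1} + p_{k-2}, q_k = a_k·q_{k-1} + q_{k-2} (p₋₁ = 1, q₋₁ = 0):
  k = 0: a₀ = 12; p₀/q₀ = 12/1; p₀² − 145·q₀² = 144 − 145 = -1.
  k = 1: m = 12, d = 1, a = ⌊(12 + 12)/1⌋ = 24; p/q = (24·12 + 1)/(24·1 + 0) = 289/24; p² − 145·q² = 83521 − 83520 = 1.
  The first convergent with p² − 145·q² = 1 gives the fundamental solution (x₁, y₁) = (289, 24).
Step 2: Apply the recurrence (x_{n+1}, y_{n+1}) = (x₁x_n + 145y₁y_n, x₁y_n + y₁x_n) repeatedly.
  From (x_1, y_1) = (289, 24): x_2 = 289·289 + 145·24·24 = 167041; y_2 = 289·24 + 24·289 = 13872.
  From (x_2, y_2) = (167041, 13872): x_3 = 289·167041 + 145·24·13872 = 96549409; y_3 = 289·13872 + 24·167041 = 8017992.
  From (x_3, y_3) = (96549409, 8017992): x_4 = 289·96549409 + 145·24·8017992 = 55805391361; y_4 = 289·8017992 + 24·96549409 = 4634385504.
Step 3: Verify x_4² - 145·y_4² = 3114241704954373432321 - 3114241704954373432320 = 1 (should be 1). ✓

(x_1, y_1) = (289, 24); (x_4, y_4) = (55805391361, 4634385504).


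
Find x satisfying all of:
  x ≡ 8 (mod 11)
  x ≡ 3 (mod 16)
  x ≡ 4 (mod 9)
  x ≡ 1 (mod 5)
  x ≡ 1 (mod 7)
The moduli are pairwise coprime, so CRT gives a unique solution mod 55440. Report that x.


Product of moduli M = 11 · 16 · 9 · 5 · 7 = 55440.
Merge one congruence at a time:
  Start: x ≡ 8 (mod 11).
  Combine with x ≡ 3 (mod 16); new modulus lcm = 176.
    Write x = 8 + 11·t and substitute into x ≡ 3 (mod 16): 11·t ≡ 3 − 8 = -5 (mod 16).
    Reduce coefficients mod 16: 11·t ≡ 11 (mod 16).
    The inverse of 11 mod 16 is 3 (since 11·3 = 33 = 2·16 + 1), so t ≡ 3·11 = 33 ≡ 1 (mod 16).
    Then x = 8 + 11·1 = 19, valid modulo lcm(11, 16) = 176: x ≡ 19 (mod 176).
  Combine with x ≡ 4 (mod 9); new modulus lcm = 1584.
    Write x = 19 + 176·t and substitute into x ≡ 4 (mod 9): 176·t ≡ 4 − 19 = -15 (mod 9).
    Reduce coefficients mod 9: 5·t ≡ 3 (mod 9).
    The inverse of 5 mod 9 is 2 (since 5·2 = 10 = 1·9 + 1), so t ≡ 2·3 = 6 ≡ 6 (mod 9).
    Then x = 19 + 176·6 = 1075, valid modulo lcm(176, 9) = 1584: x ≡ 1075 (mod 1584).
  Combine with x ≡ 1 (mod 5); new modulus lcm = 7920.
    Write x = 1075 + 1584·t and substitute into x ≡ 1 (mod 5): 1584·t ≡ 1 − 1075 = -1074 (mod 5).
    Reduce coefficients mod 5: 4·t ≡ 1 (mod 5).
    The inverse of 4 mod 5 is 4 (since 4·4 = 16 = 3·5 + 1), so t ≡ 4·1 = 4 ≡ 4 (mod 5).
    Then x = 1075 + 1584·4 = 7411, valid modulo lcm(1584, 5) = 7920: x ≡ 7411 (mod 7920).
  Combine with x ≡ 1 (mod 7); new modulus lcm = 55440.
    Write x = 7411 + 7920·t and substitute into x ≡ 1 (mod 7): 7920·t ≡ 1 − 7411 = -7410 (mod 7).
    Reduce coefficients mod 7: 3·t ≡ 3 (mod 7).
    The inverse of 3 mod 7 is 5 (since 3·5 = 15 = 2·7 + 1), so t ≡ 5·3 = 15 ≡ 1 (mod 7).
    Then x = 7411 + 7920·1 = 15331, valid modulo lcm(7920, 7) = 55440: x ≡ 15331 (mod 55440).
Verify against each original: 15331 mod 11 = 8, 15331 mod 16 = 3, 15331 mod 9 = 4, 15331 mod 5 = 1, 15331 mod 7 = 1.

x ≡ 15331 (mod 55440).


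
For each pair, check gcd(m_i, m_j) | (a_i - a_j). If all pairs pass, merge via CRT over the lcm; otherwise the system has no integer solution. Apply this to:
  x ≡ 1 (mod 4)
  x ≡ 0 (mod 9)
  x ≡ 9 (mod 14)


Moduli 4, 9, 14 are not pairwise coprime, so CRT works modulo lcm(m_i) when all pairwise compatibility conditions hold.
Pairwise compatibility: gcd(m_i, m_j) must divide a_i - a_j for every pair.
Merge one congruence at a time:
  Start: x ≡ 1 (mod 4).
  Combine with x ≡ 0 (mod 9): gcd(4, 9) = 1; 0 - 1 = -1, which IS divisible by 1, so compatible.
    Write x = 1 + 4·t and substitute into x ≡ 0 (mod 9): 4·t ≡ 0 − 1 = -1 (mod 9).
    Reduce coefficients mod 9: 4·t ≡ 8 (mod 9).
    The inverse of 4 mod 9 is 7 (since 4·7 = 28 = 3·9 + 1), so t ≡ 7·8 = 56 ≡ 2 (mod 9).
    Then x = 1 + 4·2 = 9, valid modulo lcm(4, 9) = 36: x ≡ 9 (mod 36).
  Combine with x ≡ 9 (mod 14): gcd(36, 14) = 2; 9 - 9 = 0, which IS divisible by 2, so compatible.
    Write x = 9 + 36·t and substitute into x ≡ 9 (mod 14): 36·t ≡ 9 − 9 = 0 (mod 14).
    Divide the congruence (and modulus) by g = 2: 18·t ≡ 0 (mod 7).
    Reduce coefficients mod 7: 4·t ≡ 0 (mod 7).
    The inverse of 4 mod 7 is 2 (since 4·2 = 8 = 1·7 + 1), so t ≡ 2·0 = 0 ≡ 0 (mod 7).
    Then x = 9 + 36·0 = 9, valid modulo lcm(36, 14) = 252: x ≡ 9 (mod 252).
Verify: 9 mod 4 = 1, 9 mod 9 = 0, 9 mod 14 = 9.

x ≡ 9 (mod 252).


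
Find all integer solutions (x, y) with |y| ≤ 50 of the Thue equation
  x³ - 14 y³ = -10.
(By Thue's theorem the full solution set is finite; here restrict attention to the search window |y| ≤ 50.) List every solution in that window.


The equation is x³ - 14y³ = -10. For fixed y, x³ = 14·y³ − 10, so a solution requires the RHS to be a perfect cube.
Strategy: iterate y from -50 to 50, compute RHS = 14·y³ − 10, and check whether it is a (positive or negative) perfect cube.
Check small values of y:
  y = 0: RHS = -10 is not a perfect cube.
  y = 1: RHS = 4 is not a perfect cube.
  y = -1: RHS = -24 is not a perfect cube.
  y = 2: RHS = 102 is not a perfect cube.
  y = -2: RHS = -122 is not a perfect cube.
  y = 3: RHS = 368 is not a perfect cube.
  y = -3: RHS = -388 is not a perfect cube.
Continuing the search up to |y| = 50 finds no solutions either.
No (x, y) in the scanned range satisfies the equation.

No integer solutions with |y| ≤ 50.


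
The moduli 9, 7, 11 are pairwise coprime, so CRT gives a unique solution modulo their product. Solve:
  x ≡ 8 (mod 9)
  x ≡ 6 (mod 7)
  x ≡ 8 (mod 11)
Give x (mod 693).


Moduli 9, 7, 11 are pairwise coprime; by CRT there is a unique solution modulo M = 9 · 7 · 11 = 693.
Solve pairwise, accumulating the modulus:
  Start with x ≡ 8 (mod 9).
  Combine with x ≡ 6 (mod 7): since gcd(9, 7) = 1, we get a unique residue mod 63.
    Write x = 8 + 9·t and substitute into x ≡ 6 (mod 7): 9·t ≡ 6 − 8 = -2 (mod 7).
    Reduce coefficients mod 7: 2·t ≡ 5 (mod 7).
    The inverse of 2 mod 7 is 4 (since 2·4 = 8 = 1·7 + 1), so t ≡ 4·5 = 20 ≡ 6 (mod 7).
    Then x = 8 + 9·6 = 62, valid modulo lcm(9, 7) = 63: x ≡ 62 (mod 63).
  Combine with x ≡ 8 (mod 11): since gcd(63, 11) = 1, we get a unique residue mod 693.
    Write x = 62 + 63·t and substitute into x ≡ 8 (mod 11): 63·t ≡ 8 − 62 = -54 (mod 11).
    Reduce coefficients mod 11: 8·t ≡ 1 (mod 11).
    The inverse of 8 mod 11 is 7 (since 8·7 = 56 = 5·11 + 1), so t ≡ 7·1 = 7 ≡ 7 (mod 11).
    Then x = 62 + 63·7 = 503, valid modulo lcm(63, 11) = 693: x ≡ 503 (mod 693).
Verify: 503 mod 9 = 8 ✓, 503 mod 7 = 6 ✓, 503 mod 11 = 8 ✓.

x ≡ 503 (mod 693).


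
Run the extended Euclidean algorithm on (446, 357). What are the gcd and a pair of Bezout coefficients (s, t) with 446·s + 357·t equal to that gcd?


Euclidean algorithm on (446, 357) — divide until remainder is 0:
  446 = 1 · 357 + 89
  357 = 4 · 89 + 1
  89 = 89 · 1 + 0
gcd(446, 357) = 1.
Track Bezout coefficients alongside the remainders: start with r₀ = 446 = a·1 + b·0 (s = 1, t = 0) and r₁ = 357 = a·0 + b·1 (s = 0, t = 1); each new remainder r_{k+1} = r_{k-1} − q_k·r_k inherits s_{k+1} = s_{k-1} − q_k·s_k, t_{k+1} = t_{k-1} − q_k·t_k, so r_k = a·s_k + b·t_k at every step:
  q = 1: r = 89, s = 1 − 1·0 = 1, t = 0 − 1·1 = -1  (check: 446·1 + 357·(-1) = 89)
  q = 4: r = 1, s = 0 − 4·1 = -4, t = 1 − 4·(-1) = 5  (check: 446·(-4) + 357·5 = 1)
The row with r = 1 (the gcd) gives the Bezout coefficients s = -4, t = 5.
Result: 446 · (-4) + 357 · (5) = 1.

gcd(446, 357) = 1; s = -4, t = 5 (check: 446·(-4) + 357·5 = 1).


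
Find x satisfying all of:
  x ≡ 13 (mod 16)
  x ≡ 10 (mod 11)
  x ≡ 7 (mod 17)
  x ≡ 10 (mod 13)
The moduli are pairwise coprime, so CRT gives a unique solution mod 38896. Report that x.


Product of moduli M = 16 · 11 · 17 · 13 = 38896.
Merge one congruence at a time:
  Start: x ≡ 13 (mod 16).
  Combine with x ≡ 10 (mod 11); new modulus lcm = 176.
    Write x = 13 + 16·t and substitute into x ≡ 10 (mod 11): 16·t ≡ 10 − 13 = -3 (mod 11).
    Reduce coefficients mod 11: 5·t ≡ 8 (mod 11).
    The inverse of 5 mod 11 is 9 (since 5·9 = 45 = 4·11 + 1), so t ≡ 9·8 = 72 ≡ 6 (mod 11).
    Then x = 13 + 16·6 = 109, valid modulo lcm(16, 11) = 176: x ≡ 109 (mod 176).
  Combine with x ≡ 7 (mod 17); new modulus lcm = 2992.
    Write x = 109 + 176·t and substitute into x ≡ 7 (mod 17): 176·t ≡ 7 − 109 = -102 (mod 17).
    Reduce coefficients mod 17: 6·t ≡ 0 (mod 17).
    The inverse of 6 mod 17 is 3 (since 6·3 = 18 = 1·17 + 1), so t ≡ 3·0 = 0 ≡ 0 (mod 17).
    Then x = 109 + 176·0 = 109, valid modulo lcm(176, 17) = 2992: x ≡ 109 (mod 2992).
  Combine with x ≡ 10 (mod 13); new modulus lcm = 38896.
    Write x = 109 + 2992·t and substitute into x ≡ 10 (mod 13): 2992·t ≡ 10 − 109 = -99 (mod 13).
    Reduce coefficients mod 13: 2·t ≡ 5 (mod 13).
    The inverse of 2 mod 13 is 7 (since 2·7 = 14 = 1·13 + 1), so t ≡ 7·5 = 35 ≡ 9 (mod 13).
    Then x = 109 + 2992·9 = 27037, valid modulo lcm(2992, 13) = 38896: x ≡ 27037 (mod 38896).
Verify against each original: 27037 mod 16 = 13, 27037 mod 11 = 10, 27037 mod 17 = 7, 27037 mod 13 = 10.

x ≡ 27037 (mod 38896).


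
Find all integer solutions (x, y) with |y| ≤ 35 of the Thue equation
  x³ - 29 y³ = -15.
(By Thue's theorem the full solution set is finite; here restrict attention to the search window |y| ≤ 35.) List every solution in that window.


The equation is x³ - 29y³ = -15. For fixed y, x³ = 29·y³ − 15, so a solution requires the RHS to be a perfect cube.
Strategy: iterate y from -35 to 35, compute RHS = 29·y³ − 15, and check whether it is a (positive or negative) perfect cube.
Check small values of y:
  y = 0: RHS = -15 is not a perfect cube.
  y = 1: RHS = 14 is not a perfect cube.
  y = -1: RHS = -44 is not a perfect cube.
  y = 2: RHS = 217 is not a perfect cube.
  y = -2: RHS = -247 is not a perfect cube.
  y = 3: RHS = 768 is not a perfect cube.
  y = -3: RHS = -798 is not a perfect cube.
Continuing the search up to |y| = 35 finds no solutions either.
No (x, y) in the scanned range satisfies the equation.

No integer solutions with |y| ≤ 35.


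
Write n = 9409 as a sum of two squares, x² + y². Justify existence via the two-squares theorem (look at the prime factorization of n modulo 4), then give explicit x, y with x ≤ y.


Step 1: Factor n = 9409 = 97^2.
Step 2: Check the mod-4 condition on each prime factor: 97 ≡ 1 (mod 4), exponent 2.
All primes ≡ 3 (mod 4) appear to even exponent (or don't appear), so by the two-squares theorem n IS expressible as a sum of two squares.
Step 3: Build a representation. Here n = 97 · 97 is a product of primes ≡ 1 (mod 4). Each prime p ≡ 1 (mod 4) is itself a sum of two squares; find a² by testing p − a² for a perfect square:
  97: 97 − 1² = 96, 97 − 2² = 93, 97 − 3² = 88, 97 − 4² = 81 = 9² ⇒ 97 = 4² + 9².
  Combine using the Brahmagupta–Fibonacci identity (a² + b²)(c² + d²) = (ac − bd)² + (ad + bc)² = (ac + bd)² + (ad − bc)²:
  97 · 97 = 9409: from (4² + 9²)(4² + 9²), take (4·4 − 9·9, 4·9 + 9·4) = (16 − 81, 36 + 36) = (-65, 72); dropping signs (only squares matter) gives (65, 72); check 65² + 72² = 4225 + 5184 = 9409 ✓.
Step 4: Order so x ≤ y and verify: 65² + 72² = 4225 + 5184 = 9409 = n. ✓

n = 9409 = 65² + 72² (one valid representation with x ≤ y).


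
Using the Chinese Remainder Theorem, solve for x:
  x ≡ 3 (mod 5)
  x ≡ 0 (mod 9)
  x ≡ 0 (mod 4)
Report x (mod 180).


Moduli 5, 9, 4 are pairwise coprime; by CRT there is a unique solution modulo M = 5 · 9 · 4 = 180.
Solve pairwise, accumulating the modulus:
  Start with x ≡ 3 (mod 5).
  Combine with x ≡ 0 (mod 9): since gcd(5, 9) = 1, we get a unique residue mod 45.
    Write x = 3 + 5·t and substitute into x ≡ 0 (mod 9): 5·t ≡ 0 − 3 = -3 (mod 9).
    Reduce coefficients mod 9: 5·t ≡ 6 (mod 9).
    The inverse of 5 mod 9 is 2 (since 5·2 = 10 = 1·9 + 1), so t ≡ 2·6 = 12 ≡ 3 (mod 9).
    Then x = 3 + 5·3 = 18, valid modulo lcm(5, 9) = 45: x ≡ 18 (mod 45).
  Combine with x ≡ 0 (mod 4): since gcd(45, 4) = 1, we get a unique residue mod 180.
    Write x = 18 + 45·t and substitute into x ≡ 0 (mod 4): 45·t ≡ 0 − 18 = -18 (mod 4).
    Reduce coefficients mod 4: 1·t ≡ 2 (mod 4).
    So t ≡ 2 (mod 4).
    Then x = 18 + 45·2 = 108, valid modulo lcm(45, 4) = 180: x ≡ 108 (mod 180).
Verify: 108 mod 5 = 3 ✓, 108 mod 9 = 0 ✓, 108 mod 4 = 0 ✓.

x ≡ 108 (mod 180).


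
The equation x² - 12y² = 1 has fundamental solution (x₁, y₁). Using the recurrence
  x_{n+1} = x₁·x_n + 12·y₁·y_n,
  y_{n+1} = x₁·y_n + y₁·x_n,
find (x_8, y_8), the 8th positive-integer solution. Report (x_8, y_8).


Step 1: Find the fundamental solution (x₁, y₁) of x² - 12y² = 1.
  Expand √12 as a continued fraction. a₀ = ⌊√12⌋ = 3; iterate m_{k+1} = d_k·a_k − m_k, d_{k+1} = (12 − m_{k+1}²)/d_k, a_{k+1} = ⌊(a₀ + m_{k+1})/d_{k+1}⌋ (starting m₀ = 0, d₀ = 1), with convergents p_k = a_k·p_{k-1} + p_{k-2}, q_k = a_k·q_{k-1} + q_{k-2} (p₋₁ = 1, q₋₁ = 0):
  k = 0: a₀ = 3; p₀/q₀ = 3/1; p₀² − 12·q₀² = 9 − 12 = -3.
  k = 1: m = 3, d = 3, a = ⌊(3 + 3)/3⌋ = 2; p/q = (2·3 + 1)/(2·1 + 0) = 7/2; p² − 12·q² = 49 − 48 = 1.
  The first convergent with p² − 12·q² = 1 gives the fundamental solution (x₁, y₁) = (7, 2).
Step 2: Apply the recurrence (x_{n+1}, y_{n+1}) = (x₁x_n + 12y₁y_n, x₁y_n + y₁x_n) repeatedly.
  From (x_1, y_1) = (7, 2): x_2 = 7·7 + 12·2·2 = 97; y_2 = 7·2 + 2·7 = 28.
  From (x_2, y_2) = (97, 28): x_3 = 7·97 + 12·2·28 = 1351; y_3 = 7·28 + 2·97 = 390.
  From (x_3, y_3) = (1351, 390): x_4 = 7·1351 + 12·2·390 = 18817; y_4 = 7·390 + 2·1351 = 5432.
  From (x_4, y_4) = (18817, 5432): x_5 = 7·18817 + 12·2·5432 = 262087; y_5 = 7·5432 + 2·18817 = 75658.
  From (x_5, y_5) = (262087, 75658): x_6 = 7·262087 + 12·2·75658 = 3650401; y_6 = 7·75658 + 2·262087 = 1053780.
  From (x_6, y_6) = (3650401, 1053780): x_7 = 7·3650401 + 12·2·1053780 = 50843527; y_7 = 7·1053780 + 2·3650401 = 14677262.
  From (x_7, y_7) = (50843527, 14677262): x_8 = 7·50843527 + 12·2·14677262 = 708158977; y_8 = 7·14677262 + 2·50843527 = 204427888.
Step 3: Verify x_8² - 12·y_8² = 501489136705686529 - 501489136705686528 = 1 (should be 1). ✓

(x_1, y_1) = (7, 2); (x_8, y_8) = (708158977, 204427888).


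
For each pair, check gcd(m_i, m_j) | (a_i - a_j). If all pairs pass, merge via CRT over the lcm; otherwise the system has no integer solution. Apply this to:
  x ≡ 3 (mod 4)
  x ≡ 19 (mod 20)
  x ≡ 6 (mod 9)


Moduli 4, 20, 9 are not pairwise coprime, so CRT works modulo lcm(m_i) when all pairwise compatibility conditions hold.
Pairwise compatibility: gcd(m_i, m_j) must divide a_i - a_j for every pair.
Merge one congruence at a time:
  Start: x ≡ 3 (mod 4).
  Combine with x ≡ 19 (mod 20): gcd(4, 20) = 4; 19 - 3 = 16, which IS divisible by 4, so compatible.
    Write x = 3 + 4·t and substitute into x ≡ 19 (mod 20): 4·t ≡ 19 − 3 = 16 (mod 20).
    Divide the congruence (and modulus) by g = 4: 1·t ≡ 4 (mod 5).
    So t ≡ 4 (mod 5).
    Then x = 3 + 4·4 = 19, valid modulo lcm(4, 20) = 20: x ≡ 19 (mod 20).
  Combine with x ≡ 6 (mod 9): gcd(20, 9) = 1; 6 - 19 = -13, which IS divisible by 1, so compatible.
    Write x = 19 + 20·t and substitute into x ≡ 6 (mod 9): 20·t ≡ 6 − 19 = -13 (mod 9).
    Reduce coefficients mod 9: 2·t ≡ 5 (mod 9).
    The inverse of 2 mod 9 is 5 (since 2·5 = 10 = 1·9 + 1), so t ≡ 5·5 = 25 ≡ 7 (mod 9).
    Then x = 19 + 20·7 = 159, valid modulo lcm(20, 9) = 180: x ≡ 159 (mod 180).
Verify: 159 mod 4 = 3, 159 mod 20 = 19, 159 mod 9 = 6.

x ≡ 159 (mod 180).


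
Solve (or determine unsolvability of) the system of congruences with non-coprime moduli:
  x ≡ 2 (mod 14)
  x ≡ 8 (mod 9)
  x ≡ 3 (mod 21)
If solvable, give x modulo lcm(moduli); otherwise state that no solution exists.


Moduli 14, 9, 21 are not pairwise coprime, so CRT works modulo lcm(m_i) when all pairwise compatibility conditions hold.
Pairwise compatibility: gcd(m_i, m_j) must divide a_i - a_j for every pair.
Merge one congruence at a time:
  Start: x ≡ 2 (mod 14).
  Combine with x ≡ 8 (mod 9): gcd(14, 9) = 1; 8 - 2 = 6, which IS divisible by 1, so compatible.
    Write x = 2 + 14·t and substitute into x ≡ 8 (mod 9): 14·t ≡ 8 − 2 = 6 (mod 9).
    Reduce coefficients mod 9: 5·t ≡ 6 (mod 9).
    The inverse of 5 mod 9 is 2 (since 5·2 = 10 = 1·9 + 1), so t ≡ 2·6 = 12 ≡ 3 (mod 9).
    Then x = 2 + 14·3 = 44, valid modulo lcm(14, 9) = 126: x ≡ 44 (mod 126).
  Combine with x ≡ 3 (mod 21): gcd(126, 21) = 21, and 3 - 44 = -41 is NOT divisible by 21.
    ⇒ system is inconsistent (no integer solution).

No solution (the system is inconsistent).


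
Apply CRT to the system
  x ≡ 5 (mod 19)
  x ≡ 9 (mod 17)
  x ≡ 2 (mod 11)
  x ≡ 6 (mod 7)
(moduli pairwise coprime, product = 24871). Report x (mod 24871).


Product of moduli M = 19 · 17 · 11 · 7 = 24871.
Merge one congruence at a time:
  Start: x ≡ 5 (mod 19).
  Combine with x ≡ 9 (mod 17); new modulus lcm = 323.
    Write x = 5 + 19·t and substitute into x ≡ 9 (mod 17): 19·t ≡ 9 − 5 = 4 (mod 17).
    Reduce coefficients mod 17: 2·t ≡ 4 (mod 17).
    The inverse of 2 mod 17 is 9 (since 2·9 = 18 = 1·17 + 1), so t ≡ 9·4 = 36 ≡ 2 (mod 17).
    Then x = 5 + 19·2 = 43, valid modulo lcm(19, 17) = 323: x ≡ 43 (mod 323).
  Combine with x ≡ 2 (mod 11); new modulus lcm = 3553.
    Write x = 43 + 323·t and substitute into x ≡ 2 (mod 11): 323·t ≡ 2 − 43 = -41 (mod 11).
    Reduce coefficients mod 11: 4·t ≡ 3 (mod 11).
    The inverse of 4 mod 11 is 3 (since 4·3 = 12 = 1·11 + 1), so t ≡ 3·3 = 9 ≡ 9 (mod 11).
    Then x = 43 + 323·9 = 2950, valid modulo lcm(323, 11) = 3553: x ≡ 2950 (mod 3553).
  Combine with x ≡ 6 (mod 7); new modulus lcm = 24871.
    Write x = 2950 + 3553·t and substitute into x ≡ 6 (mod 7): 3553·t ≡ 6 − 2950 = -2944 (mod 7).
    Reduce coefficients mod 7: 4·t ≡ 3 (mod 7).
    The inverse of 4 mod 7 is 2 (since 4·2 = 8 = 1·7 + 1), so t ≡ 2·3 = 6 ≡ 6 (mod 7).
    Then x = 2950 + 3553·6 = 24268, valid modulo lcm(3553, 7) = 24871: x ≡ 24268 (mod 24871).
Verify against each original: 24268 mod 19 = 5, 24268 mod 17 = 9, 24268 mod 11 = 2, 24268 mod 7 = 6.

x ≡ 24268 (mod 24871).


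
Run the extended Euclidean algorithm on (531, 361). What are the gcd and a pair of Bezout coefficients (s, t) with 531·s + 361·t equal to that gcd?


Euclidean algorithm on (531, 361) — divide until remainder is 0:
  531 = 1 · 361 + 170
  361 = 2 · 170 + 21
  170 = 8 · 21 + 2
  21 = 10 · 2 + 1
  2 = 2 · 1 + 0
gcd(531, 361) = 1.
Track Bezout coefficients alongside the remainders: start with r₀ = 531 = a·1 + b·0 (s = 1, t = 0) and r₁ = 361 = a·0 + b·1 (s = 0, t = 1); each new remainder r_{k+1} = r_{k-1} − q_k·r_k inherits s_{k+1} = s_{k-1} − q_k·s_k, t_{k+1} = t_{k-1} − q_k·t_k, so r_k = a·s_k + b·t_k at every step:
  q = 1: r = 170, s = 1 − 1·0 = 1, t = 0 − 1·1 = -1  (check: 531·1 + 361·(-1) = 170)
  q = 2: r = 21, s = 0 − 2·1 = -2, t = 1 − 2·(-1) = 3  (check: 531·(-2) + 361·3 = 21)
  q = 8: r = 2, s = 1 − 8·(-2) = 17, t = -1 − 8·3 = -25  (check: 531·17 + 361·(-25) = 2)
  q = 10: r = 1, s = -2 − 10·17 = -172, t = 3 − 10·(-25) = 253  (check: 531·(-172) + 361·253 = 1)
The row with r = 1 (the gcd) gives the Bezout coefficients s = -172, t = 253.
Result: 531 · (-172) + 361 · (253) = 1.

gcd(531, 361) = 1; s = -172, t = 253 (check: 531·(-172) + 361·253 = 1).


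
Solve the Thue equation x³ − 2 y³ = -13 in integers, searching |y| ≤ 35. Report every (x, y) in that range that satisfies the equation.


The equation is x³ - 2y³ = -13. For fixed y, x³ = 2·y³ − 13, so a solution requires the RHS to be a perfect cube.
Strategy: iterate y from -35 to 35, compute RHS = 2·y³ − 13, and check whether it is a (positive or negative) perfect cube.
Check small values of y:
  y = 0: RHS = -13 is not a perfect cube.
  y = 1: RHS = -11 is not a perfect cube.
  y = -1: RHS = -15 is not a perfect cube.
  y = 2: RHS = 3 is not a perfect cube.
  y = -2: RHS = -29 is not a perfect cube.
  y = 3: RHS = 41 is not a perfect cube.
  y = -3: RHS = -67 is not a perfect cube.
Continuing the search up to |y| = 35 finds no solutions either.
No (x, y) in the scanned range satisfies the equation.

No integer solutions with |y| ≤ 35.


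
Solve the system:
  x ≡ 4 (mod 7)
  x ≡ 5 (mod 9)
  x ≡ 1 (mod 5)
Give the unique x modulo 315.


Moduli 7, 9, 5 are pairwise coprime; by CRT there is a unique solution modulo M = 7 · 9 · 5 = 315.
Solve pairwise, accumulating the modulus:
  Start with x ≡ 4 (mod 7).
  Combine with x ≡ 5 (mod 9): since gcd(7, 9) = 1, we get a unique residue mod 63.
    Write x = 4 + 7·t and substitute into x ≡ 5 (mod 9): 7·t ≡ 5 − 4 = 1 (mod 9).
    The inverse of 7 mod 9 is 4 (since 7·4 = 28 = 3·9 + 1), so t ≡ 4·1 = 4 ≡ 4 (mod 9).
    Then x = 4 + 7·4 = 32, valid modulo lcm(7, 9) = 63: x ≡ 32 (mod 63).
  Combine with x ≡ 1 (mod 5): since gcd(63, 5) = 1, we get a unique residue mod 315.
    Write x = 32 + 63·t and substitute into x ≡ 1 (mod 5): 63·t ≡ 1 − 32 = -31 (mod 5).
    Reduce coefficients mod 5: 3·t ≡ 4 (mod 5).
    The inverse of 3 mod 5 is 2 (since 3·2 = 6 = 1·5 + 1), so t ≡ 2·4 = 8 ≡ 3 (mod 5).
    Then x = 32 + 63·3 = 221, valid modulo lcm(63, 5) = 315: x ≡ 221 (mod 315).
Verify: 221 mod 7 = 4 ✓, 221 mod 9 = 5 ✓, 221 mod 5 = 1 ✓.

x ≡ 221 (mod 315).


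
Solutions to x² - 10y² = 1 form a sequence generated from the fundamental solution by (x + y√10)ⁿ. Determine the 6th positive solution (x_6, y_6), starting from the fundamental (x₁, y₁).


Step 1: Find the fundamental solution (x₁, y₁) of x² - 10y² = 1.
  Expand √10 as a continued fraction. a₀ = ⌊√10⌋ = 3; iterate m_{k+1} = d_k·a_k − m_k, d_{k+1} = (10 − m_{k+1}²)/d_k, a_{k+1} = ⌊(a₀ + m_{k+1})/d_{k+1}⌋ (starting m₀ = 0, d₀ = 1), with convergents p_k = a_k·p_{k-1} + p_{k-2}, q_k = a_k·q_{k-1} + q_{k-2} (p₋₁ = 1, q₋₁ = 0):
  k = 0: a₀ = 3; p₀/q₀ = 3/1; p₀² − 10·q₀² = 9 − 10 = -1.
  k = 1: m = 3, d = 1, a = ⌊(3 + 3)/1⌋ = 6; p/q = (6·3 + 1)/(6·1 + 0) = 19/6; p² − 10·q² = 361 − 360 = 1.
  The first convergent with p² − 10·q² = 1 gives the fundamental solution (x₁, y₁) = (19, 6).
Step 2: Apply the recurrence (x_{n+1}, y_{n+1}) = (x₁x_n + 10y₁y_n, x₁y_n + y₁x_n) repeatedly.
  From (x_1, y_1) = (19, 6): x_2 = 19·19 + 10·6·6 = 721; y_2 = 19·6 + 6·19 = 228.
  From (x_2, y_2) = (721, 228): x_3 = 19·721 + 10·6·228 = 27379; y_3 = 19·228 + 6·721 = 8658.
  From (x_3, y_3) = (27379, 8658): x_4 = 19·27379 + 10·6·8658 = 1039681; y_4 = 19·8658 + 6·27379 = 328776.
  From (x_4, y_4) = (1039681, 328776): x_5 = 19·1039681 + 10·6·328776 = 39480499; y_5 = 19·328776 + 6·1039681 = 12484830.
  From (x_5, y_5) = (39480499, 12484830): x_6 = 19·39480499 + 10·6·12484830 = 1499219281; y_6 = 19·12484830 + 6·39480499 = 474094764.
Step 3: Verify x_6² - 10·y_6² = 2247658452522156961 - 2247658452522156960 = 1 (should be 1). ✓

(x_1, y_1) = (19, 6); (x_6, y_6) = (1499219281, 474094764).


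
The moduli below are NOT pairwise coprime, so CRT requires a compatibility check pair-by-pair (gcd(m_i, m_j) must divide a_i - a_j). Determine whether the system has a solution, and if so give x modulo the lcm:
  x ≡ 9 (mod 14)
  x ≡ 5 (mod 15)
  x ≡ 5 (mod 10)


Moduli 14, 15, 10 are not pairwise coprime, so CRT works modulo lcm(m_i) when all pairwise compatibility conditions hold.
Pairwise compatibility: gcd(m_i, m_j) must divide a_i - a_j for every pair.
Merge one congruence at a time:
  Start: x ≡ 9 (mod 14).
  Combine with x ≡ 5 (mod 15): gcd(14, 15) = 1; 5 - 9 = -4, which IS divisible by 1, so compatible.
    Write x = 9 + 14·t and substitute into x ≡ 5 (mod 15): 14·t ≡ 5 − 9 = -4 (mod 15).
    Reduce coefficients mod 15: 14·t ≡ 11 (mod 15).
    The inverse of 14 mod 15 is 14 (since 14·14 = 196 = 13·15 + 1), so t ≡ 14·11 = 154 ≡ 4 (mod 15).
    Then x = 9 + 14·4 = 65, valid modulo lcm(14, 15) = 210: x ≡ 65 (mod 210).
  Combine with x ≡ 5 (mod 10): gcd(210, 10) = 10; 5 - 65 = -60, which IS divisible by 10, so compatible.
    Write x = 65 + 210·t and substitute into x ≡ 5 (mod 10): 210·t ≡ 5 − 65 = -60 (mod 10).
    Divide the congruence (and modulus) by g = 10: 21·t ≡ -6 (mod 1).
    Modulo 1 every t works; take t = 0.
    Then x = 65 + 210·0 = 65, valid modulo lcm(210, 10) = 210: x ≡ 65 (mod 210).
Verify: 65 mod 14 = 9, 65 mod 15 = 5, 65 mod 10 = 5.

x ≡ 65 (mod 210).


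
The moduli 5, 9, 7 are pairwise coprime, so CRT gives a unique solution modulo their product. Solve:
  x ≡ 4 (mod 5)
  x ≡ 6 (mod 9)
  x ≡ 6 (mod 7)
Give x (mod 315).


Moduli 5, 9, 7 are pairwise coprime; by CRT there is a unique solution modulo M = 5 · 9 · 7 = 315.
Solve pairwise, accumulating the modulus:
  Start with x ≡ 4 (mod 5).
  Combine with x ≡ 6 (mod 9): since gcd(5, 9) = 1, we get a unique residue mod 45.
    Write x = 4 + 5·t and substitute into x ≡ 6 (mod 9): 5·t ≡ 6 − 4 = 2 (mod 9).
    The inverse of 5 mod 9 is 2 (since 5·2 = 10 = 1·9 + 1), so t ≡ 2·2 = 4 ≡ 4 (mod 9).
    Then x = 4 + 5·4 = 24, valid modulo lcm(5, 9) = 45: x ≡ 24 (mod 45).
  Combine with x ≡ 6 (mod 7): since gcd(45, 7) = 1, we get a unique residue mod 315.
    Write x = 24 + 45·t and substitute into x ≡ 6 (mod 7): 45·t ≡ 6 − 24 = -18 (mod 7).
    Reduce coefficients mod 7: 3·t ≡ 3 (mod 7).
    The inverse of 3 mod 7 is 5 (since 3·5 = 15 = 2·7 + 1), so t ≡ 5·3 = 15 ≡ 1 (mod 7).
    Then x = 24 + 45·1 = 69, valid modulo lcm(45, 7) = 315: x ≡ 69 (mod 315).
Verify: 69 mod 5 = 4 ✓, 69 mod 9 = 6 ✓, 69 mod 7 = 6 ✓.

x ≡ 69 (mod 315).


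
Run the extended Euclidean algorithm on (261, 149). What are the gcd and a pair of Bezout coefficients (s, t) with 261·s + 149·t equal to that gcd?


Euclidean algorithm on (261, 149) — divide until remainder is 0:
  261 = 1 · 149 + 112
  149 = 1 · 112 + 37
  112 = 3 · 37 + 1
  37 = 37 · 1 + 0
gcd(261, 149) = 1.
Track Bezout coefficients alongside the remainders: start with r₀ = 261 = a·1 + b·0 (s = 1, t = 0) and r₁ = 149 = a·0 + b·1 (s = 0, t = 1); each new remainder r_{k+1} = r_{k-1} − q_k·r_k inherits s_{k+1} = s_{k-1} − q_k·s_k, t_{k+1} = t_{k-1} − q_k·t_k, so r_k = a·s_k + b·t_k at every step:
  q = 1: r = 112, s = 1 − 1·0 = 1, t = 0 − 1·1 = -1  (check: 261·1 + 149·(-1) = 112)
  q = 1: r = 37, s = 0 − 1·1 = -1, t = 1 − 1·(-1) = 2  (check: 261·(-1) + 149·2 = 37)
  q = 3: r = 1, s = 1 − 3·(-1) = 4, t = -1 − 3·2 = -7  (check: 261·4 + 149·(-7) = 1)
The row with r = 1 (the gcd) gives the Bezout coefficients s = 4, t = -7.
Result: 261 · (4) + 149 · (-7) = 1.

gcd(261, 149) = 1; s = 4, t = -7 (check: 261·4 + 149·(-7) = 1).
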